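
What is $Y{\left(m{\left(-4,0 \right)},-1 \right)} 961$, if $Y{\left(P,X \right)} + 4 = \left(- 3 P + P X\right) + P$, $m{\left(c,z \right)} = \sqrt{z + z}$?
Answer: $-3844$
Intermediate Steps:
$m{\left(c,z \right)} = \sqrt{2} \sqrt{z}$ ($m{\left(c,z \right)} = \sqrt{2 z} = \sqrt{2} \sqrt{z}$)
$Y{\left(P,X \right)} = -4 - 2 P + P X$ ($Y{\left(P,X \right)} = -4 + \left(\left(- 3 P + P X\right) + P\right) = -4 + \left(- 2 P + P X\right) = -4 - 2 P + P X$)
$Y{\left(m{\left(-4,0 \right)},-1 \right)} 961 = \left(-4 - 2 \sqrt{2} \sqrt{0} + \sqrt{2} \sqrt{0} \left(-1\right)\right) 961 = \left(-4 - 2 \sqrt{2} \cdot 0 + \sqrt{2} \cdot 0 \left(-1\right)\right) 961 = \left(-4 - 0 + 0 \left(-1\right)\right) 961 = \left(-4 + 0 + 0\right) 961 = \left(-4\right) 961 = -3844$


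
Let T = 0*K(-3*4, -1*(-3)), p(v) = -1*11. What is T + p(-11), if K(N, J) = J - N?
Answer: -11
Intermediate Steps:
p(v) = -11
T = 0 (T = 0*(-1*(-3) - (-3)*4) = 0*(3 - 1*(-12)) = 0*(3 + 12) = 0*15 = 0)
T + p(-11) = 0 - 11 = -11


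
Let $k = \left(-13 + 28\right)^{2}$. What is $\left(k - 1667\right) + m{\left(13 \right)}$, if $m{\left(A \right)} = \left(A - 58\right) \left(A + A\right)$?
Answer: $-2612$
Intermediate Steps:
$k = 225$ ($k = 15^{2} = 225$)
$m{\left(A \right)} = 2 A \left(-58 + A\right)$ ($m{\left(A \right)} = \left(-58 + A\right) 2 A = 2 A \left(-58 + A\right)$)
$\left(k - 1667\right) + m{\left(13 \right)} = \left(225 - 1667\right) + 2 \cdot 13 \left(-58 + 13\right) = -1442 + 2 \cdot 13 \left(-45\right) = -1442 - 1170 = -2612$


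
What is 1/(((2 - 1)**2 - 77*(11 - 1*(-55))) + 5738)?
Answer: 1/657 ≈ 0.0015221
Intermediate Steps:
1/(((2 - 1)**2 - 77*(11 - 1*(-55))) + 5738) = 1/((1**2 - 77*(11 + 55)) + 5738) = 1/((1 - 77*66) + 5738) = 1/((1 - 5082) + 5738) = 1/(-5081 + 5738) = 1/657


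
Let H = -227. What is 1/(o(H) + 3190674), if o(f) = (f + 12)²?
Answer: 1/3236899 ≈ 3.0894e-7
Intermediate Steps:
o(f) = (12 + f)²
1/(o(H) + 3190674) = 1/((12 - 227)² + 3190674) = 1/((-215)² + 3190674) = 1/(46225 + 3190674) = 1/3236899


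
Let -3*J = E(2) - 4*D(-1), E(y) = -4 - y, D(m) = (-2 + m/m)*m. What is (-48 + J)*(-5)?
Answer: 670/3 ≈ 223.33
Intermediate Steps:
D(m) = -m (D(m) = (-2 + 1)*m = -m)
J = 10/3 (J = -((-4 - 1*2) - (-4)*(-1))/3 = -((-4 - 2) - 4*1)/3 = -(-6 - 4)/3 = -⅓*(-10) = 10/3 ≈ 3.3333)
(-48 + J)*(-5) = (-48 + 10/3)*(-5) = -134/3*(-5) = 670/3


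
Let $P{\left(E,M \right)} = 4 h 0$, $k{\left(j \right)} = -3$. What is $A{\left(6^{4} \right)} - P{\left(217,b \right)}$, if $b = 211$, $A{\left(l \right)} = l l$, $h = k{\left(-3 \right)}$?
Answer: $1679616$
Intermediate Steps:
$h = -3$
$A{\left(l \right)} = l^{2}$
$P{\left(E,M \right)} = 0$ ($P{\left(E,M \right)} = 4 \left(-3\right) 0 = \left(-12\right) 0 = 0$)
$A{\left(6^{4} \right)} - P{\left(217,b \right)} = \left(6^{4}\right)^{2} - 0 = 1296^{2} + 0 = 1679616 + 0 = 1679616$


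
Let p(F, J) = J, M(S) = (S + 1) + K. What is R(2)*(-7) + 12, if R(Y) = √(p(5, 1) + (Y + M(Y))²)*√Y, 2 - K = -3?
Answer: 12 - 7*√202 ≈ -87.489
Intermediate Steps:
K = 5 (K = 2 - 1*(-3) = 2 + 3 = 5)
M(S) = 6 + S (M(S) = (S + 1) + 5 = (1 + S) + 5 = 6 + S)
R(Y) = √Y*√(1 + (6 + 2*Y)²) (R(Y) = √(1 + (Y + (6 + Y))²)*√Y = √(1 + (6 + 2*Y)²)*√Y = √Y*√(1 + (6 + 2*Y)²))
R(2)*(-7) + 12 = (√2*√(1 + 4*(3 + 2)²))*(-7) + 12 = (√2*√(1 + 4*5²))*(-7) + 12 = (√2*√(1 + 4*25))*(-7) + 12 = (√2*√(1 + 100))*(-7) + 12 = (√2*√101)*(-7) + 12 = √202*(-7) + 12 = -7*√202 + 12 = 12 - 7*√202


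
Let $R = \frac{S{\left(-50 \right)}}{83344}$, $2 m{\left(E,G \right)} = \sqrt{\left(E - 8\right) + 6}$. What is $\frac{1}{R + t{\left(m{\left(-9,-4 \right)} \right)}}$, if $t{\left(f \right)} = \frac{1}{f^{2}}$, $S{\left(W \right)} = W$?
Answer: $- \frac{458392}{166963} \approx -2.7455$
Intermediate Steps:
$m{\left(E,G \right)} = \frac{\sqrt{-2 + E}}{2}$ ($m{\left(E,G \right)} = \frac{\sqrt{\left(E - 8\right) + 6}}{2} = \frac{\sqrt{\left(-8 + E\right) + 6}}{2} = \frac{\sqrt{-2 + E}}{2}$)
$t{\left(f \right)} = \frac{1}{f^{2}}$
$R = - \frac{25}{41672}$ ($R = - \frac{50}{83344} = \left(-50\right) \frac{1}{83344} = - \frac{25}{41672} \approx -0.00059992$)
$\frac{1}{R + t{\left(m{\left(-9,-4 \right)} \right)}} = \frac{1}{- \frac{25}{41672} + \frac{1}{- \frac{11}{4}}} = \frac{1}{- \frac{25}{41672} - \frac{4}{11}} = \frac{1}{- \frac{166963}{458392}} = - \frac{458392}{166963}$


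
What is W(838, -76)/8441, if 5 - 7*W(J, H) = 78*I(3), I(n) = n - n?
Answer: 5/59087 ≈ 8.4621e-5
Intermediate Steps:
I(n) = 0
W(J, H) = 5/7 (W(J, H) = 5/7 - 78*0/7 = 5/7 - ⅐*0 = 5/7 + 0 = 5/7)
W(838, -76)/8441 = (5/7)/8441 = (5/7)*(1/8441) = 5/59087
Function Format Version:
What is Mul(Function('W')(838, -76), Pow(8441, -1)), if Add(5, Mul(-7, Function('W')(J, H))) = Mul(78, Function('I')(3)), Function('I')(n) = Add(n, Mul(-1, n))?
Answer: Rational(5, 59087) ≈ 8.4621e-5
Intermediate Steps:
Function('I')(n) = 0
Function('W')(J, H) = Rational(5, 7) (Function('W')(J, H) = Add(Rational(5, 7), Mul(Rational(-1, 7), Mul(78, 0))) = Add(Rational(5, 7), Mul(Rational(-1, 7), 0)) = Add(Rational(5, 7), 0) = Rational(5, 7))
Mul(Function('W')(838, -76), Pow(8441, -1)) = Mul(Rational(5, 7), Pow(8441, -1)) = Mul(Rational(5, 7), Rational(1, 8441)) = Rational(5, 59087)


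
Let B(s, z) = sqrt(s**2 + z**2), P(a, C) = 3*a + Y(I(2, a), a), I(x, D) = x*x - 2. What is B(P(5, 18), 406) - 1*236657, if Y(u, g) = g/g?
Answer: -236657 + 2*sqrt(41273) ≈ -2.3625e+5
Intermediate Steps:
I(x, D) = -2 + x**2 (I(x, D) = x**2 - 2 = -2 + x**2)
Y(u, g) = 1
P(a, C) = 1 + 3*a (P(a, C) = 3*a + 1 = 1 + 3*a)
B(P(5, 18), 406) - 1*236657 = sqrt((1 + 3*5)**2 + 406**2) - 1*236657 = sqrt((1 + 15)**2 + 164836) - 236657 = sqrt(16**2 + 164836) - 236657 = sqrt(256 + 164836) - 236657 = sqrt(165092) - 236657 = 2*sqrt(41273) - 236657 = -236657 + 2*sqrt(41273)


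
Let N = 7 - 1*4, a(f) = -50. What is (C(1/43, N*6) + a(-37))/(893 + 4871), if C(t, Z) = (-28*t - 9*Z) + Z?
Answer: -4185/123926 ≈ -0.033770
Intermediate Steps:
N = 3 (N = 7 - 4 = 3)
C(t, Z) = -28*t - 8*Z
(C(1/43, N*6) + a(-37))/(893 + 4871) = ((-28/43 - 24*6) - 50)/(893 + 4871) = ((-28*1/43 - 8*18) - 50)/5764 = ((-28/43 - 144) - 50)*(1/5764) = (-6220/43 - 50)*(1/5764) = -8370/43*1/5764 = -4185/123926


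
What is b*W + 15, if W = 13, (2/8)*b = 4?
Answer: 223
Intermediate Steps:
b = 16 (b = 4*4 = 16)
b*W + 15 = 16*13 + 15 = 208 + 15 = 223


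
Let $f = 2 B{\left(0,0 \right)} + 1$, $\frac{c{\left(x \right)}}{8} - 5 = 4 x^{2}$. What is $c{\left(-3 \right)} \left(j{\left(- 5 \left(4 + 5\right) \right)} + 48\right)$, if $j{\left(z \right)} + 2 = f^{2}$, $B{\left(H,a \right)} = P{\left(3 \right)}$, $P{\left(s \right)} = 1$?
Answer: $18040$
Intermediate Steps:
$B{\left(H,a \right)} = 1$
$c{\left(x \right)} = 40 + 32 x^{2}$ ($c{\left(x \right)} = 40 + 8 \cdot 4 x^{2} = 40 + 32 x^{2}$)
$f = 3$ ($f = 2 \cdot 1 + 1 = 2 + 1 = 3$)
$j{\left(z \right)} = 7$ ($j{\left(z \right)} = -2 + 3^{2} = -2 + 9 = 7$)
$c{\left(-3 \right)} \left(j{\left(- 5 \left(4 + 5\right) \right)} + 48\right) = \left(40 + 32 \left(-3\right)^{2}\right) \left(7 + 48\right) = \left(40 + 32 \cdot 9\right) 55 = \left(40 + 288\right) 55 = 328 \cdot 55 = 18040$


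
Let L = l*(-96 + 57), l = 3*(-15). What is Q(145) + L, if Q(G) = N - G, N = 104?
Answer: 1714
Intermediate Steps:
l = -45
Q(G) = 104 - G
L = 1755 (L = -45*(-96 + 57) = -45*(-39) = 1755)
Q(145) + L = (104 - 1*145) + 1755 = (104 - 145) + 1755 = -41 + 1755 = 1714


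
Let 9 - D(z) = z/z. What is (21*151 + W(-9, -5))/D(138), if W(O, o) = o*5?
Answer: 1573/4 ≈ 393.25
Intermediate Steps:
W(O, o) = 5*o
D(z) = 8 (D(z) = 9 - z/z = 9 - 1*1 = 9 - 1 = 8)
(21*151 + W(-9, -5))/D(138) = (21*151 + 5*(-5))/8 = (3171 - 25)*(⅛) = 3146*(⅛) = 1573/4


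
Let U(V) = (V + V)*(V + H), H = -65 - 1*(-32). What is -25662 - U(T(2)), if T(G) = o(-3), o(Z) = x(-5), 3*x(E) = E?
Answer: -231998/9 ≈ -25778.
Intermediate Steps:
x(E) = E/3
o(Z) = -5/3 (o(Z) = (1/3)*(-5) = -5/3)
T(G) = -5/3
H = -33 (H = -65 + 32 = -33)
U(V) = 2*V*(-33 + V) (U(V) = (V + V)*(V - 33) = (2*V)*(-33 + V) = 2*V*(-33 + V))
-25662 - U(T(2)) = -25662 - 2*(-5)*(-33 - 5/3)/3 = -25662 - 2*(-5)*(-104)/(3*3) = -25662 - 1*1040/9 = -25662 - 1040/9 = -231998/9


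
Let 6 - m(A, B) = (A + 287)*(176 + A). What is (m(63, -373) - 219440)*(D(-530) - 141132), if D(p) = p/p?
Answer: 42774548004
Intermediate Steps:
D(p) = 1
m(A, B) = 6 - (176 + A)*(287 + A) (m(A, B) = 6 - (A + 287)*(176 + A) = 6 - (287 + A)*(176 + A) = 6 - (176 + A)*(287 + A))
(m(63, -373) - 219440)*(D(-530) - 141132) = ((-50506 - 1*63² - 463*63) - 219440)*(1 - 141132) = ((-50506 - 1*3969 - 29169) - 219440)*(-141131) = ((-50506 - 3969 - 29169) - 219440)*(-141131) = (-83644 - 219440)*(-141131) = -303084*(-141131) = 42774548004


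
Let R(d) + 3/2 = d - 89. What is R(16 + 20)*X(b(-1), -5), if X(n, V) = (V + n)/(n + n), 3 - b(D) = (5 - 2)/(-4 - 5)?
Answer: 109/8 ≈ 13.625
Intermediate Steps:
R(d) = -181/2 + d (R(d) = -3/2 + (d - 89) = -3/2 + (-89 + d) = -181/2 + d)
b(D) = 10/3 (b(D) = 3 - (5 - 2)/(-4 - 5) = 3 - 3/(-9) = 3 - 3*(-1)/9 = 3 - 1*(-⅓) = 3 + ⅓ = 10/3)
X(n, V) = (V + n)/(2*n) (X(n, V) = (V + n)/((2*n)) = (V + n)*(1/(2*n)) = (V + n)/(2*n))
R(16 + 20)*X(b(-1), -5) = (-181/2 + (16 + 20))*((-5 + 10/3)/(2*(10/3))) = (-181/2 + 36)*((½)*(3/10)*(-5/3)) = -109/2*(-¼) = 109/8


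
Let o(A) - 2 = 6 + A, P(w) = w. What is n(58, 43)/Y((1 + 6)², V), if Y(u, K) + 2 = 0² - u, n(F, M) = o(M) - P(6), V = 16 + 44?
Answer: -15/17 ≈ -0.88235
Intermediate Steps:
o(A) = 8 + A (o(A) = 2 + (6 + A) = 8 + A)
V = 60
n(F, M) = 2 + M (n(F, M) = (8 + M) - 1*6 = (8 + M) - 6 = 2 + M)
Y(u, K) = -2 - u (Y(u, K) = -2 + (0² - u) = -2 + (0 - u) = -2 - u)
n(58, 43)/Y((1 + 6)², V) = (2 + 43)/(-2 - (1 + 6)²) = 45/(-2 - 1*7²) = 45/(-2 - 1*49) = 45/(-2 - 49) = 45/(-51) = 45*(-1/51) = -15/17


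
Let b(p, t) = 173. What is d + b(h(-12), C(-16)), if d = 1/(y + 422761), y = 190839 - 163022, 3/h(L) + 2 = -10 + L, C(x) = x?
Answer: 77949995/450578 ≈ 173.00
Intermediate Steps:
h(L) = 3/(-12 + L) (h(L) = 3/(-2 + (-10 + L)) = 3/(-12 + L))
y = 27817
d = 1/450578 (d = 1/(27817 + 422761) = 1/450578 ≈ 2.2194e-6)
d + b(h(-12), C(-16)) = 1/450578 + 173 = 77949995/450578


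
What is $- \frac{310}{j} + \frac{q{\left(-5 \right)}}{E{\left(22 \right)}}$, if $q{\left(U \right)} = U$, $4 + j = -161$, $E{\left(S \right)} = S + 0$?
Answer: $\frac{109}{66} \approx 1.6515$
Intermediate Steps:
$E{\left(S \right)} = S$
$j = -165$ ($j = -4 - 161 = -165$)
$- \frac{310}{j} + \frac{q{\left(-5 \right)}}{E{\left(22 \right)}} = - \frac{310}{-165} - \frac{5}{22} = \left(-310\right) \left(- \frac{1}{165}\right) - \frac{5}{22} = \frac{62}{33} - \frac{5}{22} = \frac{109}{66}$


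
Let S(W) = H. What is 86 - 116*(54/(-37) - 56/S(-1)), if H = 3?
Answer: 268690/111 ≈ 2420.6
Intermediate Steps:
S(W) = 3
86 - 116*(54/(-37) - 56/S(-1)) = 86 - 116*(54/(-37) - 56/3) = 86 - 116*(54*(-1/37) - 56*1/3) = 86 - 116*(-54/37 - 56/3) = 86 - 116*(-2234/111) = 86 + 259144/111 = 268690/111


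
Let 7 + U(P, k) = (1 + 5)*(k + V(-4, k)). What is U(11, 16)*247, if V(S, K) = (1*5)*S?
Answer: -7657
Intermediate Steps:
V(S, K) = 5*S
U(P, k) = -127 + 6*k (U(P, k) = -7 + (1 + 5)*(k + 5*(-4)) = -7 + 6*(k - 20) = -7 + 6*(-20 + k) = -7 + (-120 + 6*k) = -127 + 6*k)
U(11, 16)*247 = (-127 + 6*16)*247 = (-127 + 96)*247 = -31*247 = -7657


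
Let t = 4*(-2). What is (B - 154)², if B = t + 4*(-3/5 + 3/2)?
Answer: 627264/25 ≈ 25091.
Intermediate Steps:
t = -8
B = -22/5 (B = -8 + 4*(-3/5 + 3/2) = -8 + 4*(-3*⅕ + 3*(½)) = -8 + 4*(-⅗ + 3/2) = -8 + 4*(9/10) = -8 + 18/5 = -22/5 ≈ -4.4000)
(B - 154)² = (-22/5 - 154)² = (-792/5)² = 627264/25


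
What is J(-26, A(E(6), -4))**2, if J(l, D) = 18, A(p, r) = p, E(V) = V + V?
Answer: 324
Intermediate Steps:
E(V) = 2*V
J(-26, A(E(6), -4))**2 = 18**2 = 324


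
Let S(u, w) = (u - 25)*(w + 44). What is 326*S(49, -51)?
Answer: -54768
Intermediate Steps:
S(u, w) = (-25 + u)*(44 + w)
326*S(49, -51) = 326*(-1100 - 25*(-51) + 44*49 + 49*(-51)) = 326*(-1100 + 1275 + 2156 - 2499) = 326*(-168) = -54768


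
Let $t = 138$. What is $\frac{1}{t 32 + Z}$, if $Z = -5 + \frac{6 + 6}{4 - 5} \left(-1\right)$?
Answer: $\frac{1}{4423} \approx 0.00022609$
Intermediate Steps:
$Z = 7$ ($Z = -5 + \frac{12}{-1} \left(-1\right) = -5 + 12 \left(-1\right) \left(-1\right) = -5 - -12 = -5 + 12 = 7$)
$\frac{1}{t 32 + Z} = \frac{1}{138 \cdot 32 + 7} = \frac{1}{4416 + 7} = \frac{1}{4423}$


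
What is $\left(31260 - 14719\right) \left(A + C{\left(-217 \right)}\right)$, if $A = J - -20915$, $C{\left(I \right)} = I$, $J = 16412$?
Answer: $613836510$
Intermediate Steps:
$A = 37327$ ($A = 16412 - -20915 = 16412 + 20915 = 37327$)
$\left(31260 - 14719\right) \left(A + C{\left(-217 \right)}\right) = \left(31260 - 14719\right) \left(37327 - 217\right) = 16541 \cdot 37110 = 613836510$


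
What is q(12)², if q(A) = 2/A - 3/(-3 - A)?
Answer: 121/900 ≈ 0.13444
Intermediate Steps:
q(A) = -3/(-3 - A) + 2/A
q(12)² = ((6 + 5*12)/(12*(3 + 12)))² = ((1/12)*(6 + 60)/15)² = ((1/12)*(1/15)*66)² = (11/30)² = 121/900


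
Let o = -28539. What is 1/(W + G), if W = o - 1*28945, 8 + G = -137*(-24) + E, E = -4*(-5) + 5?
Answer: -1/54179 ≈ -1.8457e-5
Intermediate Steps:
E = 25 (E = 20 + 5 = 25)
G = 3305 (G = -8 + (-137*(-24) + 25) = -8 + (3288 + 25) = -8 + 3313 = 3305)
W = -57484 (W = -28539 - 1*28945 = -28539 - 28945 = -57484)
1/(W + G) = 1/(-57484 + 3305) = 1/(-54179) = -1/54179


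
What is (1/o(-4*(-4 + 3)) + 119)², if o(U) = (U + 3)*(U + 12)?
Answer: 177662241/12544 ≈ 14163.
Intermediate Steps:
o(U) = (3 + U)*(12 + U)
(1/o(-4*(-4 + 3)) + 119)² = (1/(36 + (-4*(-4 + 3))² + 15*(-4*(-4 + 3))) + 119)² = (1/(36 + (-4*(-1))² + 15*(-4*(-1))) + 119)² = (1/(36 + 4² + 15*4) + 119)² = (1/(36 + 16 + 60) + 119)² = (1/112 + 119)² = (13329/112)² = 177662241/12544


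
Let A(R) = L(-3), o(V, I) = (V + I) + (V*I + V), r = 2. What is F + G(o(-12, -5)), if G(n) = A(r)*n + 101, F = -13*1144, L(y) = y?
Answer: -14864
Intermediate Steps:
F = -14872
o(V, I) = I + 2*V + I*V (o(V, I) = (I + V) + (I*V + V) = (I + V) + (V + I*V) = I + 2*V + I*V)
A(R) = -3
G(n) = 101 - 3*n (G(n) = -3*n + 101 = 101 - 3*n)
F + G(o(-12, -5)) = -14872 + (101 - 3*(-5 + 2*(-12) - 5*(-12))) = -14872 + (101 - 3*(-5 - 24 + 60)) = -14872 + (101 - 3*31) = -14872 + (101 - 93) = -14872 + 8 = -14864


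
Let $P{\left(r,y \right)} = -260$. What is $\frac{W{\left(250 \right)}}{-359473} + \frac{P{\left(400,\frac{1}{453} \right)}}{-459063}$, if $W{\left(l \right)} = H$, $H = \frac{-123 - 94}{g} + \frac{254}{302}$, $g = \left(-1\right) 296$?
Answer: $\frac{4145122140463}{7375767611800104} \approx 0.00056199$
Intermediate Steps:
$g = -296$
$H = \frac{70359}{44696}$ ($H = \frac{-123 - 94}{-296} + \frac{254}{302} = \left(-217\right) \left(- \frac{1}{296}\right) + 254 \cdot \frac{1}{302} = \frac{217}{296} + \frac{127}{151} = \frac{70359}{44696} \approx 1.5742$)
$W{\left(l \right)} = \frac{70359}{44696}$
$\frac{W{\left(250 \right)}}{-359473} + \frac{P{\left(400,\frac{1}{453} \right)}}{-459063} = \frac{70359}{44696 \left(-359473\right)} - \frac{260}{-459063} = \frac{70359}{44696} \left(- \frac{1}{359473}\right) - - \frac{260}{459063} = - \frac{70359}{16067005208} + \frac{260}{459063} = \frac{4145122140463}{7375767611800104}$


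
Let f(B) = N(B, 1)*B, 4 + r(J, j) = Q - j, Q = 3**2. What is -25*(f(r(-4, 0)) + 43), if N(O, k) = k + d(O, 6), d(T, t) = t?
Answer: -1950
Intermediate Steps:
Q = 9
N(O, k) = 6 + k (N(O, k) = k + 6 = 6 + k)
r(J, j) = 5 - j (r(J, j) = -4 + (9 - j) = 5 - j)
f(B) = 7*B (f(B) = (6 + 1)*B = 7*B)
-25*(f(r(-4, 0)) + 43) = -25*(7*(5 - 1*0) + 43) = -25*(7*(5 + 0) + 43) = -25*(7*5 + 43) = -25*(35 + 43) = -25*78 = -1950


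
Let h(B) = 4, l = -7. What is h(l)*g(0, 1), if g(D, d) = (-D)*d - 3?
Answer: -12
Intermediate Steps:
g(D, d) = -3 - D*d (g(D, d) = -D*d - 3 = -3 - D*d)
h(l)*g(0, 1) = 4*(-3 - 1*0*1) = 4*(-3 + 0) = 4*(-3) = -12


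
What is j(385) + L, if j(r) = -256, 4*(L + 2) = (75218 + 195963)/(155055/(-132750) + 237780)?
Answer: -1084640838183/4208685326 ≈ -257.71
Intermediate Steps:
L = -7217394727/4208685326 (L = -2 + ((75218 + 195963)/(155055/(-132750) + 237780))/4 = -2 + (271181/(155055*(-1/132750) + 237780))/4 = -2 + (271181/(-10337/8850 + 237780))/4 = -2 + (271181/(2104342663/8850))/4 = -2 + (271181*(8850/2104342663))/4 = -2 + (¼)*(2399951850/2104342663) = -2 + 1199975925/4208685326 = -7217394727/4208685326 ≈ -1.7149)
j(385) + L = -256 - 7217394727/4208685326 = -1084640838183/4208685326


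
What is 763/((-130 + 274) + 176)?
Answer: 763/320 ≈ 2.3844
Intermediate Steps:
763/((-130 + 274) + 176) = 763/(144 + 176) = 763/320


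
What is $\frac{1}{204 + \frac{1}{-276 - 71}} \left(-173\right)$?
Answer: $- \frac{60031}{70787} \approx -0.84805$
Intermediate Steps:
$\frac{1}{204 + \frac{1}{-276 - 71}} \left(-173\right) = \frac{1}{204 + \frac{1}{-347}} \left(-173\right) = \frac{1}{204 - \frac{1}{347}} \left(-173\right) = \frac{1}{\frac{70787}{347}} \left(-173\right) = \frac{347}{70787} \left(-173\right) = - \frac{60031}{70787}$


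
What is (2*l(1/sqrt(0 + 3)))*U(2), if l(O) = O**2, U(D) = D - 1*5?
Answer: -2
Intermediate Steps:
U(D) = -5 + D (U(D) = D - 5 = -5 + D)
(2*l(1/sqrt(0 + 3)))*U(2) = (2*(1/sqrt(0 + 3))**2)*(-5 + 2) = (2*(1/sqrt(3))**2)*(-3) = (2*(1*(sqrt(3)/3))**2)*(-3) = (2*(sqrt(3)/3)**2)*(-3) = (2*(1/3))*(-3) = (2/3)*(-3) = -2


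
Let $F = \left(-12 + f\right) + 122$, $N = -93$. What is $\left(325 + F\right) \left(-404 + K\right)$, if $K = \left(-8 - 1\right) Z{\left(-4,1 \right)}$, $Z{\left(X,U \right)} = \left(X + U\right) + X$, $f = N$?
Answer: $-116622$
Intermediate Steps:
$f = -93$
$Z{\left(X,U \right)} = U + 2 X$ ($Z{\left(X,U \right)} = \left(U + X\right) + X = U + 2 X$)
$F = 17$ ($F = \left(-12 - 93\right) + 122 = -105 + 122 = 17$)
$K = 63$ ($K = \left(-8 - 1\right) \left(1 + 2 \left(-4\right)\right) = - 9 \left(1 - 8\right) = \left(-9\right) \left(-7\right) = 63$)
$\left(325 + F\right) \left(-404 + K\right) = \left(325 + 17\right) \left(-404 + 63\right) = 342 \left(-341\right) = -116622$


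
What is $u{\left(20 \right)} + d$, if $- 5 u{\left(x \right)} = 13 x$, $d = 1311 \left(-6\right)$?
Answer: $-7918$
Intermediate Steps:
$d = -7866$
$u{\left(x \right)} = - \frac{13 x}{5}$
$u{\left(20 \right)} + d = \left(- \frac{13}{5}\right) 20 - 7866 = -52 - 7866 = -7918$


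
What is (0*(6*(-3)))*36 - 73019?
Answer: -73019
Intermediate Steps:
(0*(6*(-3)))*36 - 73019 = (0*(-18))*36 - 73019 = 0*36 - 73019 = 0 - 73019 = -73019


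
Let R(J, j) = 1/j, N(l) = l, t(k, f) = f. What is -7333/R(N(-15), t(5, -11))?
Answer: 80663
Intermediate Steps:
-7333/R(N(-15), t(5, -11)) = -7333/(1/(-11)) = -7333/(-1/11) = -7333*(-11) = 80663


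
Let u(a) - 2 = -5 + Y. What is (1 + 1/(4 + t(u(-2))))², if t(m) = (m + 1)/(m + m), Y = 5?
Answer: 529/361 ≈ 1.4654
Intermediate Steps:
u(a) = 2 (u(a) = 2 + (-5 + 5) = 2 + 0 = 2)
t(m) = (1 + m)/(2*m) (t(m) = (1 + m)/((2*m)) = (1 + m)*(1/(2*m)) = (1 + m)/(2*m))
(1 + 1/(4 + t(u(-2))))² = (1 + 1/(4 + (½)*(1 + 2)/2))² = (1 + 1/(4 + (½)*(½)*3))² = (1 + 1/(4 + ¾))² = (1 + 1/(19/4))² = (1 + 4/19)² = (23/19)² = 529/361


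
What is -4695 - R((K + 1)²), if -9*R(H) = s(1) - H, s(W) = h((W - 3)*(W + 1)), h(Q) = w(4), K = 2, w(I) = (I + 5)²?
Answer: -4687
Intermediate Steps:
w(I) = (5 + I)²
h(Q) = 81 (h(Q) = (5 + 4)² = 9² = 81)
s(W) = 81
R(H) = -9 + H/9 (R(H) = -(81 - H)/9 = -9 + H/9)
-4695 - R((K + 1)²) = -4695 - (-9 + (2 + 1)²/9) = -4695 - (-9 + (⅑)*3²) = -4695 - (-9 + (⅑)*9) = -4695 - (-9 + 1) = -4695 - 1*(-8) = -4695 + 8 = -4687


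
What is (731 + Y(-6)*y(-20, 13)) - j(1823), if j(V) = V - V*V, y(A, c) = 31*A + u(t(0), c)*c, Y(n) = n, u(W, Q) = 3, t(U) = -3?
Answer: 3325723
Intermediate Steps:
y(A, c) = 3*c + 31*A (y(A, c) = 31*A + 3*c = 3*c + 31*A)
j(V) = V - V²
(731 + Y(-6)*y(-20, 13)) - j(1823) = (731 - 6*(3*13 + 31*(-20))) - 1823*(1 - 1*1823) = (731 - 6*(39 - 620)) - 1823*(1 - 1823) = (731 - 6*(-581)) - 1823*(-1822) = (731 + 3486) - 1*(-3321506) = 4217 + 3321506 = 3325723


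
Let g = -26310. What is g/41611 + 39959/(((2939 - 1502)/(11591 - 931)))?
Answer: 17724706088870/59795007 ≈ 2.9642e+5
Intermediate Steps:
g/41611 + 39959/(((2939 - 1502)/(11591 - 931))) = -26310/41611 + 39959/(((2939 - 1502)/(11591 - 931))) = -26310*1/41611 + 39959/((1437/10660)) = -26310/41611 + 39959/((1437*(1/10660))) = -26310/41611 + 39959/(1437/10660) = -26310/41611 + 39959*(10660/1437) = -26310/41611 + 425962940/1437 = 17724706088870/59795007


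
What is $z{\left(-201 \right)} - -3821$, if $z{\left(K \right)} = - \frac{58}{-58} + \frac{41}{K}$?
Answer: $\frac{768181}{201} \approx 3821.8$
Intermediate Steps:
$z{\left(K \right)} = 1 + \frac{41}{K}$ ($z{\left(K \right)} = \left(-58\right) \left(- \frac{1}{58}\right) + \frac{41}{K} = 1 + \frac{41}{K}$)
$z{\left(-201 \right)} - -3821 = \frac{41 - 201}{-201} - -3821 = \left(- \frac{1}{201}\right) \left(-160\right) + 3821 = \frac{160}{201} + 3821 = \frac{768181}{201}$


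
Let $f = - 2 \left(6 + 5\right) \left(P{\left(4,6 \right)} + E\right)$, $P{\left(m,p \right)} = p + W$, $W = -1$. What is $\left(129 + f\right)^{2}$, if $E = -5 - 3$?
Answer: $38025$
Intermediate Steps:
$E = -8$ ($E = -5 - 3 = -8$)
$P{\left(m,p \right)} = -1 + p$ ($P{\left(m,p \right)} = p - 1 = -1 + p$)
$f = 66$ ($f = - 2 \left(6 + 5\right) \left(\left(-1 + 6\right) - 8\right) = \left(-2\right) 11 \left(5 - 8\right) = \left(-22\right) \left(-3\right) = 66$)
$\left(129 + f\right)^{2} = \left(129 + 66\right)^{2} = 195^{2} = 38025$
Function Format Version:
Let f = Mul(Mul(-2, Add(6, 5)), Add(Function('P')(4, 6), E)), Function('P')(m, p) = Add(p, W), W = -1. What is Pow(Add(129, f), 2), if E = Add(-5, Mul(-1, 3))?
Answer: 38025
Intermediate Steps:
E = -8 (E = Add(-5, -3) = -8)
Function('P')(m, p) = Add(-1, p) (Function('P')(m, p) = Add(p, -1) = Add(-1, p))
f = 66 (f = Mul(Mul(-2, Add(6, 5)), Add(Add(-1, 6), -8)) = Mul(Mul(-2, 11), Add(5, -8)) = Mul(-22, -3) = 66)
Pow(Add(129, f), 2) = Pow(Add(129, 66), 2) = Pow(195, 2) = 38025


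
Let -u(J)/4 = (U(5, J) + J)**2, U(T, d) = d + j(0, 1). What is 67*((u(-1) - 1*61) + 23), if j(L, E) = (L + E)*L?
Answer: -3618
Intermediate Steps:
j(L, E) = L*(E + L) (j(L, E) = (E + L)*L = L*(E + L))
U(T, d) = d (U(T, d) = d + 0*(1 + 0) = d + 0*1 = d + 0 = d)
u(J) = -16*J**2 (u(J) = -4*(J + J)**2 = -4*4*J**2 = -16*J**2)
67*((u(-1) - 1*61) + 23) = 67*((-16*(-1)**2 - 1*61) + 23) = 67*((-16*1 - 61) + 23) = 67*((-16 - 61) + 23) = 67*(-77 + 23) = 67*(-54) = -3618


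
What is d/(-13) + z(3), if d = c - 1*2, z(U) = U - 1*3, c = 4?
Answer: -2/13 ≈ -0.15385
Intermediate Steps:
z(U) = -3 + U (z(U) = U - 3 = -3 + U)
d = 2 (d = 4 - 1*2 = 4 - 2 = 2)
d/(-13) + z(3) = 2/(-13) + (-3 + 3) = 2*(-1/13) + 0 = -2/13 + 0 = -2/13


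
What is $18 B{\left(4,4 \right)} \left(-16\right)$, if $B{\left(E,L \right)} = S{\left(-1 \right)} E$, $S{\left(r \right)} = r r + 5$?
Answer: $-6912$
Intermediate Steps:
$S{\left(r \right)} = 5 + r^{2}$ ($S{\left(r \right)} = r^{2} + 5 = 5 + r^{2}$)
$B{\left(E,L \right)} = 6 E$ ($B{\left(E,L \right)} = \left(5 + \left(-1\right)^{2}\right) E = \left(5 + 1\right) E = 6 E$)
$18 B{\left(4,4 \right)} \left(-16\right) = 18 \cdot 6 \cdot 4 \left(-16\right) = 18 \cdot 24 \left(-16\right) = 432 \left(-16\right) = -6912$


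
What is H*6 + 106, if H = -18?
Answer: -2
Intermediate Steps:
H*6 + 106 = -18*6 + 106 = -108 + 106 = -2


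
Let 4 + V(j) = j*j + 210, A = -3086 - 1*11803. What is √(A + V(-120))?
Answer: I*√283 ≈ 16.823*I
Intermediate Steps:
A = -14889 (A = -3086 - 11803 = -14889)
V(j) = 206 + j² (V(j) = -4 + (j*j + 210) = -4 + (j² + 210) = -4 + (210 + j²) = 206 + j²)
√(A + V(-120)) = √(-14889 + (206 + (-120)²)) = √(-14889 + (206 + 14400)) = √(-14889 + 14606) = √(-283) = I*√283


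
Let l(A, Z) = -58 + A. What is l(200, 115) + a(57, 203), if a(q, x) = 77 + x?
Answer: 422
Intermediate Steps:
l(200, 115) + a(57, 203) = (-58 + 200) + (77 + 203) = 142 + 280 = 422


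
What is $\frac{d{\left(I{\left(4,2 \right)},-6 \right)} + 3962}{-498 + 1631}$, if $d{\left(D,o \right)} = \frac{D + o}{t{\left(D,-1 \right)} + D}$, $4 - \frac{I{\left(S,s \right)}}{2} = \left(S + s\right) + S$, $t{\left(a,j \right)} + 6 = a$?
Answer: $\frac{19813}{5665} \approx 3.4974$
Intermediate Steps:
$t{\left(a,j \right)} = -6 + a$
$I{\left(S,s \right)} = 8 - 4 S - 2 s$ ($I{\left(S,s \right)} = 8 - 2 \left(\left(S + s\right) + S\right) = 8 - 2 \left(s + 2 S\right) = 8 - \left(2 s + 4 S\right) = 8 - 4 S - 2 s$)
$d{\left(D,o \right)} = \frac{D + o}{-6 + 2 D}$ ($d{\left(D,o \right)} = \frac{D + o}{\left(-6 + D\right) + D} = \frac{D + o}{-6 + 2 D}$)
$\frac{d{\left(I{\left(4,2 \right)},-6 \right)} + 3962}{-498 + 1631} = \frac{\frac{\left(8 - 16 - 4\right) - 6}{2 \left(-3 - 12\right)} + 3962}{-498 + 1631} = \frac{\frac{\left(8 - 16 - 4\right) - 6}{2 \left(-3 - 12\right)} + 3962}{1133} = \left(\frac{-12 - 6}{2 \left(-3 - 12\right)} + 3962\right) \frac{1}{1133} = \left(\frac{1}{2} \frac{1}{-15} \left(-18\right) + 3962\right) \frac{1}{1133} = \left(\frac{1}{2} \left(- \frac{1}{15}\right) \left(-18\right) + 3962\right) \frac{1}{1133} = \left(\frac{3}{5} + 3962\right) \frac{1}{1133} = \frac{19813}{5} \cdot \frac{1}{1133} = \frac{19813}{5665}$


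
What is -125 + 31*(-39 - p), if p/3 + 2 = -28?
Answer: 1456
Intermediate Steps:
p = -90 (p = -6 + 3*(-28) = -6 - 84 = -90)
-125 + 31*(-39 - p) = -125 + 31*(-39 - 1*(-90)) = -125 + 31*(-39 + 90) = -125 + 31*51 = -125 + 1581 = 1456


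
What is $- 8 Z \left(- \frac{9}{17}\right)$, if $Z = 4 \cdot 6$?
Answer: $\frac{1728}{17} \approx 101.65$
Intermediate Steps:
$Z = 24$
$- 8 Z \left(- \frac{9}{17}\right) = \left(-8\right) 24 \left(- \frac{9}{17}\right) = - 192 \left(\left(-9\right) \frac{1}{17}\right) = \left(-192\right) \left(- \frac{9}{17}\right) = \frac{1728}{17}$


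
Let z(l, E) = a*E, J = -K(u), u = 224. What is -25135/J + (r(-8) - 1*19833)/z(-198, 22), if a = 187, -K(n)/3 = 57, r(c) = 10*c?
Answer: -106810513/703494 ≈ -151.83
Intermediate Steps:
K(n) = -171 (K(n) = -3*57 = -171)
J = 171 (J = -1*(-171) = 171)
z(l, E) = 187*E
-25135/J + (r(-8) - 1*19833)/z(-198, 22) = -25135/171 + (10*(-8) - 1*19833)/((187*22)) = -25135*1/171 + (-80 - 19833)/4114 = -25135/171 - 19913*1/4114 = -25135/171 - 19913/4114 = -106810513/703494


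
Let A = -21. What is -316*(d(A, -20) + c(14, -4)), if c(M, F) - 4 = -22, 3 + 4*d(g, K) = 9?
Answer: 5214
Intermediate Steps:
d(g, K) = 3/2 (d(g, K) = -¾ + (¼)*9 = -¾ + 9/4 = 3/2)
c(M, F) = -18 (c(M, F) = 4 - 22 = -18)
-316*(d(A, -20) + c(14, -4)) = -316*(3/2 - 18) = -316*(-33/2) = 5214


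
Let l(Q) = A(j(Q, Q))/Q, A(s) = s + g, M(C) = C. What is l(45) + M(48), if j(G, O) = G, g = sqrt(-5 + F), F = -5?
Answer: 49 + I*sqrt(10)/45 ≈ 49.0 + 0.070273*I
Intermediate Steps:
g = I*sqrt(10) (g = sqrt(-5 - 5) = sqrt(-10) = I*sqrt(10) ≈ 3.1623*I)
A(s) = s + I*sqrt(10)
l(Q) = (Q + I*sqrt(10))/Q
l(45) + M(48) = (45 + I*sqrt(10))/45 + 48 = (1 + I*sqrt(10)/45) + 48 = 49 + I*sqrt(10)/45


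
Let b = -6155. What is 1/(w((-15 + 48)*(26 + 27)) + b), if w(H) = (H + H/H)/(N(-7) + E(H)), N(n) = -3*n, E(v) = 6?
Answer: -27/164435 ≈ -0.00016420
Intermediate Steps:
w(H) = 1/27 + H/27 (w(H) = (H + H/H)/(-3*(-7) + 6) = (H + 1)/(21 + 6) = (1 + H)/27 = (1 + H)*(1/27) = 1/27 + H/27)
1/(w((-15 + 48)*(26 + 27)) + b) = 1/((1/27 + ((-15 + 48)*(26 + 27))/27) - 6155) = 1/((1/27 + (33*53)/27) - 6155) = 1/((1/27 + (1/27)*1749) - 6155) = 1/((1/27 + 583/9) - 6155) = 1/(1750/27 - 6155) = 1/(-164435/27) = -27/164435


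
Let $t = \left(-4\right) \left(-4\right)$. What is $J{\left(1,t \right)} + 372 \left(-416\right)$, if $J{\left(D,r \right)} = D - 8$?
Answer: $-154759$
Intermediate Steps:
$t = 16$
$J{\left(D,r \right)} = -8 + D$
$J{\left(1,t \right)} + 372 \left(-416\right) = \left(-8 + 1\right) + 372 \left(-416\right) = -7 - 154752 = -154759$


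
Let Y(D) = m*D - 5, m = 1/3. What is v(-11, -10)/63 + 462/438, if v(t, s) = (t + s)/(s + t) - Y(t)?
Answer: 16670/13797 ≈ 1.2082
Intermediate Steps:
m = ⅓ ≈ 0.33333
Y(D) = -5 + D/3 (Y(D) = D/3 - 5 = -5 + D/3)
v(t, s) = 6 - t/3 (v(t, s) = (t + s)/(s + t) - (-5 + t/3) = (s + t)/(s + t) + (5 - t/3) = 1 + (5 - t/3) = 6 - t/3)
v(-11, -10)/63 + 462/438 = (6 - ⅓*(-11))/63 + 462/438 = (6 + 11/3)*(1/63) + 462*(1/438) = (29/3)*(1/63) + 77/73 = 29/189 + 77/73 = 16670/13797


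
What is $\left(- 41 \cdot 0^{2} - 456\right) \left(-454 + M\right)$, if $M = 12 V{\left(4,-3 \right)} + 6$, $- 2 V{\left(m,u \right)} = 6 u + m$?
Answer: $165984$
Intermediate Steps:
$V{\left(m,u \right)} = - 3 u - \frac{m}{2}$ ($V{\left(m,u \right)} = - \frac{6 u + m}{2} = - \frac{m + 6 u}{2} = - 3 u - \frac{m}{2}$)
$M = 90$ ($M = 12 \left(\left(-3\right) \left(-3\right) - 2\right) + 6 = 12 \left(9 - 2\right) + 6 = 12 \cdot 7 + 6 = 84 + 6 = 90$)
$\left(- 41 \cdot 0^{2} - 456\right) \left(-454 + M\right) = \left(- 41 \cdot 0^{2} - 456\right) \left(-454 + 90\right) = \left(\left(-41\right) 0 - 456\right) \left(-364\right) = \left(0 - 456\right) \left(-364\right) = \left(-456\right) \left(-364\right) = 165984$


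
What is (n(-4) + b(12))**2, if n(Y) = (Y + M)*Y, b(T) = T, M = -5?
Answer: 2304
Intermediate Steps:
n(Y) = Y*(-5 + Y) (n(Y) = (Y - 5)*Y = (-5 + Y)*Y = Y*(-5 + Y))
(n(-4) + b(12))**2 = (-4*(-5 - 4) + 12)**2 = (-4*(-9) + 12)**2 = (36 + 12)**2 = 48**2 = 2304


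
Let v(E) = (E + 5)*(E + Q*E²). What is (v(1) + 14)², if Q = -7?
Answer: 484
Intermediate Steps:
v(E) = (5 + E)*(E - 7*E²) (v(E) = (E + 5)*(E - 7*E²) = (5 + E)*(E - 7*E²))
(v(1) + 14)² = (1*(5 - 34*1 - 7*1²) + 14)² = (1*(5 - 34 - 7*1) + 14)² = (1*(5 - 34 - 7) + 14)² = (1*(-36) + 14)² = (-36 + 14)² = (-22)² = 484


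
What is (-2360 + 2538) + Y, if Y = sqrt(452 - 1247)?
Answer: 178 + I*sqrt(795) ≈ 178.0 + 28.196*I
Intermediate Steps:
Y = I*sqrt(795) (Y = sqrt(-795) = I*sqrt(795) ≈ 28.196*I)
(-2360 + 2538) + Y = (-2360 + 2538) + I*sqrt(795) = 178 + I*sqrt(795)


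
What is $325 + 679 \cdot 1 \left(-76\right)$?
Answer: $-51279$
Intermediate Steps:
$325 + 679 \cdot 1 \left(-76\right) = 325 + 679 \left(-76\right) = 325 - 51604 = -51279$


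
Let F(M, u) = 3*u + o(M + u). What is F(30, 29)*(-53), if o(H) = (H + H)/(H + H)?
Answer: -4664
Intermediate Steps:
o(H) = 1 (o(H) = (2*H)/((2*H)) = (2*H)*(1/(2*H)) = 1)
F(M, u) = 1 + 3*u (F(M, u) = 3*u + 1 = 1 + 3*u)
F(30, 29)*(-53) = (1 + 3*29)*(-53) = (1 + 87)*(-53) = 88*(-53) = -4664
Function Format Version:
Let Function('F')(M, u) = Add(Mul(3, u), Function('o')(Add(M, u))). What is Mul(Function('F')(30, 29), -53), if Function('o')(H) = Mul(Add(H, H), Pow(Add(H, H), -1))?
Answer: -4664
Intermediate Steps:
Function('o')(H) = 1 (Function('o')(H) = Mul(Mul(2, H), Pow(Mul(2, H), -1)) = Mul(Mul(2, H), Mul(Rational(1, 2), Pow(H, -1))) = 1)
Function('F')(M, u) = Add(1, Mul(3, u)) (Function('F')(M, u) = Add(Mul(3, u), 1) = Add(1, Mul(3, u)))
Mul(Function('F')(30, 29), -53) = Mul(Add(1, Mul(3, 29)), -53) = Mul(Add(1, 87), -53) = Mul(88, -53) = -4664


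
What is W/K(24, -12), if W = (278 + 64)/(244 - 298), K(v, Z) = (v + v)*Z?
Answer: 19/1728 ≈ 0.010995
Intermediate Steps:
K(v, Z) = 2*Z*v (K(v, Z) = (2*v)*Z = 2*Z*v)
W = -19/3 (W = 342/(-54) = 342*(-1/54) = -19/3 ≈ -6.3333)
W/K(24, -12) = -19/(3*(2*(-12)*24)) = -19/3/(-576) = -19/3*(-1/576) = 19/1728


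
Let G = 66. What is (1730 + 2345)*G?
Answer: 268950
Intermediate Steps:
(1730 + 2345)*G = (1730 + 2345)*66 = 4075*66 = 268950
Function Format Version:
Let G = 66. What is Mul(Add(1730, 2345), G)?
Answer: 268950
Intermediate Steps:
Mul(Add(1730, 2345), G) = Mul(Add(1730, 2345), 66) = Mul(4075, 66) = 268950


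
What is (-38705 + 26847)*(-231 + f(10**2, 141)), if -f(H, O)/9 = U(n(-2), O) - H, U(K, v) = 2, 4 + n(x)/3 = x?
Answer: -7719558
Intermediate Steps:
n(x) = -12 + 3*x
f(H, O) = -18 + 9*H (f(H, O) = -9*(2 - H) = -18 + 9*H)
(-38705 + 26847)*(-231 + f(10**2, 141)) = (-38705 + 26847)*(-231 + (-18 + 9*10**2)) = -11858*(-231 + (-18 + 9*100)) = -11858*(-231 + (-18 + 900)) = -11858*(-231 + 882) = -11858*651 = -7719558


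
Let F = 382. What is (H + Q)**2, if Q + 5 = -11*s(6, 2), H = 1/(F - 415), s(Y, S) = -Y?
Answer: 4048144/1089 ≈ 3717.3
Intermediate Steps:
H = -1/33 (H = 1/(382 - 415) = 1/(-33) = -1/33 ≈ -0.030303)
Q = 61 (Q = -5 - (-11)*6 = -5 - 11*(-6) = -5 + 66 = 61)
(H + Q)**2 = (-1/33 + 61)**2 = (2012/33)**2 = 4048144/1089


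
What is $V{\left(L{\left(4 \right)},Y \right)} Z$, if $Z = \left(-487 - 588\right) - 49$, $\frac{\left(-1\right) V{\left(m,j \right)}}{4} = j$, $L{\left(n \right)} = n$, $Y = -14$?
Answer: $-62944$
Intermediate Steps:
$V{\left(m,j \right)} = - 4 j$
$Z = -1124$ ($Z = -1075 - 49 = -1124$)
$V{\left(L{\left(4 \right)},Y \right)} Z = \left(-4\right) \left(-14\right) \left(-1124\right) = 56 \left(-1124\right) = -62944$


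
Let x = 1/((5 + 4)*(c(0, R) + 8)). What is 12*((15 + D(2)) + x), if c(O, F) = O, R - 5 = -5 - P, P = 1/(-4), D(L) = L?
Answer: 1225/6 ≈ 204.17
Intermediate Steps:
P = -¼ ≈ -0.25000
R = ¼ (R = 5 + (-5 - 1*(-¼)) = 5 + (-5 + ¼) = 5 - 19/4 = ¼ ≈ 0.25000)
x = 1/72 (x = 1/((5 + 4)*(0 + 8)) = 1/(9*8) = 1/72 ≈ 0.013889)
12*((15 + D(2)) + x) = 12*((15 + 2) + 1/72) = 12*(17 + 1/72) = 12*(1225/72) = 1225/6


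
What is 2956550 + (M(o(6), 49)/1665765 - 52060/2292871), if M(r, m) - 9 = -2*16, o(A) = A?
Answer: 11292200451018401317/3819384261315 ≈ 2.9565e+6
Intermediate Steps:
M(r, m) = -23 (M(r, m) = 9 - 2*16 = 9 - 32 = -23)
2956550 + (M(o(6), 49)/1665765 - 52060/2292871) = 2956550 + (-23/1665765 - 52060/2292871) = 2956550 - 86772461933/3819384261315 = 11292200451018401317/3819384261315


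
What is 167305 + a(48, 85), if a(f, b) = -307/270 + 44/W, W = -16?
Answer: 90342601/540 ≈ 1.6730e+5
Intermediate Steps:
a(f, b) = -2099/540 (a(f, b) = -307/270 + 44/(-16) = -307*1/270 + 44*(-1/16) = -307/270 - 11/4 = -2099/540)
167305 + a(48, 85) = 167305 - 2099/540 = 90342601/540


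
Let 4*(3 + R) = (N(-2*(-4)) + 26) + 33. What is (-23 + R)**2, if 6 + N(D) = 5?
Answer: 529/4 ≈ 132.25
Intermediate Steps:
N(D) = -1 (N(D) = -6 + 5 = -1)
R = 23/2 (R = -3 + ((-1 + 26) + 33)/4 = -3 + (25 + 33)/4 = -3 + (1/4)*58 = -3 + 29/2 = 23/2 ≈ 11.500)
(-23 + R)**2 = (-23 + 23/2)**2 = (-23/2)**2 = 529/4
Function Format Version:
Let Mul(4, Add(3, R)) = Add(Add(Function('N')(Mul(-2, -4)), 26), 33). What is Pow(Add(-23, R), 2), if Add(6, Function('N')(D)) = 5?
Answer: Rational(529, 4) ≈ 132.25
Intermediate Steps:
Function('N')(D) = -1 (Function('N')(D) = Add(-6, 5) = -1)
R = Rational(23, 2) (R = Add(-3, Mul(Rational(1, 4), Add(Add(-1, 26), 33))) = Add(-3, Mul(Rational(1, 4), Add(25, 33))) = Add(-3, Mul(Rational(1, 4), 58)) = Add(-3, Rational(29, 2)) = Rational(23, 2) ≈ 11.500)
Pow(Add(-23, R), 2) = Pow(Add(-23, Rational(23, 2)), 2) = Pow(Rational(-23, 2), 2) = Rational(529, 4)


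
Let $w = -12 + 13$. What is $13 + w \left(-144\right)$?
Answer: $-131$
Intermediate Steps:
$w = 1$
$13 + w \left(-144\right) = 13 + 1 \left(-144\right) = 13 - 144 = -131$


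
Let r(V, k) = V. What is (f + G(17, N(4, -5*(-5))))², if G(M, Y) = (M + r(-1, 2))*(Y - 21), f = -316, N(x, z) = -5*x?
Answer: 944784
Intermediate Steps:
G(M, Y) = (-1 + M)*(-21 + Y) (G(M, Y) = (M - 1)*(Y - 21) = (-1 + M)*(-21 + Y))
(f + G(17, N(4, -5*(-5))))² = (-316 + (21 - (-5)*4 - 21*17 + 17*(-5*4)))² = (-316 + (21 - 1*(-20) - 357 + 17*(-20)))² = (-316 + (21 + 20 - 357 - 340))² = (-316 - 656)² = (-972)² = 944784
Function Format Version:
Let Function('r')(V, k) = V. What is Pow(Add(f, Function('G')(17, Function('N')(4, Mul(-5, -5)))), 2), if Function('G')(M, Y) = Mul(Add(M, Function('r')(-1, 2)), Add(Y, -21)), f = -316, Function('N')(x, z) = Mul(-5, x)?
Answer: 944784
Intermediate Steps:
Function('G')(M, Y) = Mul(Add(-1, M), Add(-21, Y)) (Function('G')(M, Y) = Mul(Add(M, -1), Add(Y, -21)) = Mul(Add(-1, M), Add(-21, Y)))
Pow(Add(f, Function('G')(17, Function('N')(4, Mul(-5, -5)))), 2) = Pow(Add(-316, Add(21, Mul(-1, Mul(-5, 4)), Mul(-21, 17), Mul(17, Mul(-5, 4)))), 2) = Pow(Add(-316, Add(21, Mul(-1, -20), -357, Mul(17, -20))), 2) = Pow(Add(-316, Add(21, 20, -357, -340)), 2) = Pow(Add(-316, -656), 2) = Pow(-972, 2) = 944784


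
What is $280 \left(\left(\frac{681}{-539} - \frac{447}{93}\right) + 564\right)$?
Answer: $\frac{372898160}{2387} \approx 1.5622 \cdot 10^{5}$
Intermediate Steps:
$280 \left(\left(\frac{681}{-539} - \frac{447}{93}\right) + 564\right) = 280 \left(\left(681 \left(- \frac{1}{539}\right) - \frac{149}{31}\right) + 564\right) = 280 \left(\left(- \frac{681}{539} - \frac{149}{31}\right) + 564\right) = 280 \left(- \frac{101422}{16709} + 564\right) = 280 \cdot \frac{9322454}{16709} = \frac{372898160}{2387}$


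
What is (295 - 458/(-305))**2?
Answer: 8178127489/93025 ≈ 87913.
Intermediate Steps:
(295 - 458/(-305))**2 = (295 - 458*(-1/305))**2 = (295 + 458/305)**2 = (90433/305)**2 = 8178127489/93025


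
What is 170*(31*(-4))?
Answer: -21080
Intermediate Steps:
170*(31*(-4)) = 170*(-124) = -21080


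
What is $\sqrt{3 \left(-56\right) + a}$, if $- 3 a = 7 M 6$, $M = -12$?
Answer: $0$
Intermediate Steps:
$a = 168$ ($a = - \frac{7 \left(-12\right) 6}{3} = - \frac{\left(-84\right) 6}{3} = \left(- \frac{1}{3}\right) \left(-504\right) = 168$)
$\sqrt{3 \left(-56\right) + a} = \sqrt{3 \left(-56\right) + 168} = \sqrt{-168 + 168} = \sqrt{0} = 0$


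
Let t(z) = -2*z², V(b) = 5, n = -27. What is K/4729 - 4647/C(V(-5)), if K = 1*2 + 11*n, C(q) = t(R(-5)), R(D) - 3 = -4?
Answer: 21975073/9458 ≈ 2323.4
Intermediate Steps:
R(D) = -1 (R(D) = 3 - 4 = -1)
C(q) = -2 (C(q) = -2*(-1)² = -2*1 = -2)
K = -295 (K = 1*2 + 11*(-27) = 2 - 297 = -295)
K/4729 - 4647/C(V(-5)) = -295/4729 - 4647/(-2) = -295*1/4729 - 4647*(-½) = -295/4729 + 4647/2 = 21975073/9458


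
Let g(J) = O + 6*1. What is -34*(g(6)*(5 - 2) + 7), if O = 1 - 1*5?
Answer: -442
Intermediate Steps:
O = -4 (O = 1 - 5 = -4)
g(J) = 2 (g(J) = -4 + 6*1 = -4 + 6 = 2)
-34*(g(6)*(5 - 2) + 7) = -34*(2*(5 - 2) + 7) = -34*(2*3 + 7) = -34*(6 + 7) = -34*13 = -442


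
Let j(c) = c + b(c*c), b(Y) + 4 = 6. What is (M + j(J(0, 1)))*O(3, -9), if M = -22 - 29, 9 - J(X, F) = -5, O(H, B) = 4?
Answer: -140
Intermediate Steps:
b(Y) = 2 (b(Y) = -4 + 6 = 2)
J(X, F) = 14 (J(X, F) = 9 - 1*(-5) = 9 + 5 = 14)
M = -51
j(c) = 2 + c (j(c) = c + 2 = 2 + c)
(M + j(J(0, 1)))*O(3, -9) = (-51 + (2 + 14))*4 = (-51 + 16)*4 = -35*4 = -140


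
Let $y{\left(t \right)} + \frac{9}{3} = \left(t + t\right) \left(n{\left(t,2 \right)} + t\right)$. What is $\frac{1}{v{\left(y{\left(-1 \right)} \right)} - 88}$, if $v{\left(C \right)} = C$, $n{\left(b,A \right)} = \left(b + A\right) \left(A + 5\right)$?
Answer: $- \frac{1}{103} \approx -0.0097087$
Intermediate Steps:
$n{\left(b,A \right)} = \left(5 + A\right) \left(A + b\right)$ ($n{\left(b,A \right)} = \left(A + b\right) \left(5 + A\right) = \left(5 + A\right) \left(A + b\right)$)
$y{\left(t \right)} = -3 + 2 t \left(14 + 8 t\right)$ ($y{\left(t \right)} = -3 + \left(t + t\right) \left(\left(2^{2} + 5 \cdot 2 + 5 t + 2 t\right) + t\right) = -3 + 2 t \left(\left(4 + 10 + 5 t + 2 t\right) + t\right) = -3 + 2 t \left(\left(14 + 7 t\right) + t\right) = -3 + 2 t \left(14 + 8 t\right)$)
$\frac{1}{v{\left(y{\left(-1 \right)} \right)} - 88} = \frac{1}{\left(-3 + 16 \left(-1\right)^{2} + 28 \left(-1\right)\right) - 88} = \frac{1}{\left(-3 + 16 \cdot 1 - 28\right) - 88} = \frac{1}{\left(-3 + 16 - 28\right) - 88} = \frac{1}{-15 - 88} = \frac{1}{-103} = - \frac{1}{103}$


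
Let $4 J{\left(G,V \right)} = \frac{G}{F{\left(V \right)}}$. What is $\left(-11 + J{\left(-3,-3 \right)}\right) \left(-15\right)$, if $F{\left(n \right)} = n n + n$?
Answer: $\frac{1335}{8} \approx 166.88$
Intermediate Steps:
$F{\left(n \right)} = n + n^{2}$ ($F{\left(n \right)} = n^{2} + n = n + n^{2}$)
$J{\left(G,V \right)} = \frac{G}{4 V \left(1 + V\right)}$ ($J{\left(G,V \right)} = \frac{G \frac{1}{V \left(1 + V\right)}}{4} = \frac{G \frac{1}{V} \frac{1}{1 + V}}{4} = \frac{G}{4 V \left(1 + V\right)}$)
$\left(-11 + J{\left(-3,-3 \right)}\right) \left(-15\right) = \left(-11 + \frac{1}{4} \left(-3\right) \frac{1}{-3} \frac{1}{1 - 3}\right) \left(-15\right) = \left(-11 + \frac{1}{4} \left(-3\right) \left(- \frac{1}{3}\right) \frac{1}{-2}\right) \left(-15\right) = \left(-11 + \frac{1}{4} \left(-3\right) \left(- \frac{1}{3}\right) \left(- \frac{1}{2}\right)\right) \left(-15\right) = \left(-11 - \frac{1}{8}\right) \left(-15\right) = \left(- \frac{89}{8}\right) \left(-15\right) = \frac{1335}{8}$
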